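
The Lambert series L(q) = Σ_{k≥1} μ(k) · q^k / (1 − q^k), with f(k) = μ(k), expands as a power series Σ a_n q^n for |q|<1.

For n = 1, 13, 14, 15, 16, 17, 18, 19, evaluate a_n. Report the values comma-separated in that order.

1, 0, 0, 0, 0, 0, 0, 0

q^1  k|1↦μ(k): 1:1  a_1=1
[q^13] μ(1)=1,μ(13)=-1 ⇒ 0
[q^14] μ(14)=1,μ(7)=-1,μ(2)=-1,μ(1)=1 ⇒ 0
q^15  k|15↦μ(k): 15:1 5:-1 3:-1 1:1  a_15=0
q^16  k|16↦μ(k): 1:1 2:-1 4:0 8:0 16:0  a_16=0
q^17  k|17↦μ(k): 17:-1 1:1  a_17=0
q^18  k|18↦μ(k): 18:0 9:0 6:1 3:-1 2:-1 1:1  a_18=0
n=19: 1·19 19·1  μ→[1+(-1)]=0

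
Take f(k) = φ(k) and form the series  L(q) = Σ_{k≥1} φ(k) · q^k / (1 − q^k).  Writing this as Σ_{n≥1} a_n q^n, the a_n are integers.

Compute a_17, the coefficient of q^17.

q^17  k|17↦φ(k): 17:16 1:1  a_17=17

a_17 = 17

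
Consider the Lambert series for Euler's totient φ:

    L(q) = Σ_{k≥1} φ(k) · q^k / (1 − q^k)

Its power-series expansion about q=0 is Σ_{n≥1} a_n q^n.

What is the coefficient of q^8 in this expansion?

d|8:{1,2,4,8}  Σφ=1+1+2+4=8

a_8 = 8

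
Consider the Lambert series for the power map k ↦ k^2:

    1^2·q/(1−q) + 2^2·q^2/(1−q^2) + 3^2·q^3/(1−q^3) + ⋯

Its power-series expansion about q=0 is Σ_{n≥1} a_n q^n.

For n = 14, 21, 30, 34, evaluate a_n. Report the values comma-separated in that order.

250, 500, 1300, 1450

q^14  k|14↦f(k): 14:196 7:49 2:4 1:1  a_14=250
d|21:{21,7,3,1}  Σf=441+49+9+1=500
q^30  k|30↦f(k): 1:1 2:4 3:9 5:25 6:36 10:100 15:225 30:900  a_30=1300
n=34: 1·34 2·17 17·2 34·1  f→[1+4+289+1156]=1450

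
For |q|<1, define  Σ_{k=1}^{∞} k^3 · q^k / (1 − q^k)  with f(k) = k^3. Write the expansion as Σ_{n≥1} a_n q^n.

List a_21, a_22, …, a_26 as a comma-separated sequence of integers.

[q^21] f(21)=9261,f(7)=343,f(3)=27,f(1)=1 ⇒ 9632
d|22:{22,11,2,1}  Σf=10648+1331+8+1=11988
d|23:{23,1}  Σf=12167+1=12168
[q^24] f(1)=1,f(2)=8,f(3)=27,f(4)=64,f(6)=216,f(8)=512,f(12)=1728,f(24)=13824 ⇒ 16380
d|25:{1,5,25}  Σf=1+125+15625=15751
n=26: 26·1 13·2 2·13 1·26  f→[17576+2197+8+1]=19782

9632, 11988, 12168, 16380, 15751, 19782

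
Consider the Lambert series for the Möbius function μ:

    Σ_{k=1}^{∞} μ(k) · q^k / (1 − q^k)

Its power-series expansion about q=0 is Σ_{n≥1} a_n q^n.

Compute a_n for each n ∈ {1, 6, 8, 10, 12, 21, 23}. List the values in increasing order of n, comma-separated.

[q^1] μ(1)=1 ⇒ 1
d|6:{1,2,3,6}  Σμ=1+(-1)+(-1)+1=0
q^8  k|8↦μ(k): 1:1 2:-1 4:0 8:0  a_8=0
n=10: 1·10 2·5 5·2 10·1  μ→[1+(-1)+(-1)+1]=0
q^12  k|12↦μ(k): 1:1 2:-1 3:-1 4:0 6:1 12:0  a_12=0
[q^21] μ(21)=1,μ(7)=-1,μ(3)=-1,μ(1)=1 ⇒ 0
n=23: 23·1 1·23  μ→[(-1)+1]=0

1, 0, 0, 0, 0, 0, 0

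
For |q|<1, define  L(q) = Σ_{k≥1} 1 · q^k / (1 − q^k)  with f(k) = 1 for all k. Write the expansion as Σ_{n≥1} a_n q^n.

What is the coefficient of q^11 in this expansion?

q^11  k|11↦f(k): 1:1 11:1  a_11=2

a_11 = 2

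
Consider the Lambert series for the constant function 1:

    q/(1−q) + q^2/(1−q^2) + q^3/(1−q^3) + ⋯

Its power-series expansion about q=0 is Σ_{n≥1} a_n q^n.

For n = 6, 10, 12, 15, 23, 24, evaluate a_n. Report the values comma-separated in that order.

q^6  k|6↦f(k): 6:1 3:1 2:1 1:1  a_6=4
n=10: 1·10 2·5 5·2 10·1  f→[1+1+1+1]=4
d|12:{12,6,4,3,2,1}  Σf=1+1+1+1+1+1=6
d|15:{1,3,5,15}  Σf=1+1+1+1=4
[q^23] f(1)=1,f(23)=1 ⇒ 2
q^24  k|24↦f(k): 24:1 12:1 8:1 6:1 4:1 3:1 2:1 1:1  a_24=8

4, 4, 6, 4, 2, 8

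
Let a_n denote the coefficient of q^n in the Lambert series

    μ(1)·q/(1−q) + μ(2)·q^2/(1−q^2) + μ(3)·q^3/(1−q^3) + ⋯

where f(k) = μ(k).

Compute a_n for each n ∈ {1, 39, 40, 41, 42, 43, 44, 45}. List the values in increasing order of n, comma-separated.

1, 0, 0, 0, 0, 0, 0, 0

[q^1] μ(1)=1 ⇒ 1
n=39: 1·39 3·13 13·3 39·1  μ→[1+(-1)+(-1)+1]=0
q^40  k|40↦μ(k): 40:0 20:0 10:1 8:0 5:-1 4:0 2:-1 1:1  a_40=0
d|41:{41,1}  Σμ=(-1)+1=0
d|42:{1,2,3,6,7,14,21,42}  Σμ=1+(-1)+(-1)+1+(-1)+1+1+(-1)=0
n=43: 43·1 1·43  μ→[(-1)+1]=0
q^44  k|44↦μ(k): 44:0 22:1 11:-1 4:0 2:-1 1:1  a_44=0
d|45:{45,15,9,5,3,1}  Σμ=0+1+0+(-1)+(-1)+1=0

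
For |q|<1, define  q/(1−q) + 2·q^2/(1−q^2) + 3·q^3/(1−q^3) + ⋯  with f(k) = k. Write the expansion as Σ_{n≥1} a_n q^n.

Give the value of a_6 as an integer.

a_6 = 12

d|6:{1,2,3,6}  Σf=1+2+3+6=12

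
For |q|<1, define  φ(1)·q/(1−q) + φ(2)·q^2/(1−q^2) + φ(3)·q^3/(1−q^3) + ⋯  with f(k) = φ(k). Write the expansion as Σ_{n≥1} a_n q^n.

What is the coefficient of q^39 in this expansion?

[q^39] φ(39)=24,φ(13)=12,φ(3)=2,φ(1)=1 ⇒ 39

a_39 = 39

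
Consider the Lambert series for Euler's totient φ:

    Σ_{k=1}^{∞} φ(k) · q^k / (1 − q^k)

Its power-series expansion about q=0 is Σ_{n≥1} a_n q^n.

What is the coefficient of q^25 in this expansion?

d|25:{1,5,25}  Σφ=1+4+20=25

a_25 = 25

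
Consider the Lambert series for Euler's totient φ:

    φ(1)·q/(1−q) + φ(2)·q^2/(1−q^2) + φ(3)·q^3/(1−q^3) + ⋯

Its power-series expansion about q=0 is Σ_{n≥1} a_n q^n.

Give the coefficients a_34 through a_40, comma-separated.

[q^34] φ(34)=16,φ(17)=16,φ(2)=1,φ(1)=1 ⇒ 34
d|35:{1,5,7,35}  Σφ=1+4+6+24=35
d|36:{1,2,3,4,6,9,12,18,36}  Σφ=1+1+2+2+2+6+4+6+12=36
d|37:{37,1}  Σφ=36+1=37
q^38  k|38↦φ(k): 38:18 19:18 2:1 1:1  a_38=38
q^39  k|39↦φ(k): 39:24 13:12 3:2 1:1  a_39=39
q^40  k|40↦φ(k): 40:16 20:8 10:4 8:4 5:4 4:2 2:1 1:1  a_40=40

34, 35, 36, 37, 38, 39, 40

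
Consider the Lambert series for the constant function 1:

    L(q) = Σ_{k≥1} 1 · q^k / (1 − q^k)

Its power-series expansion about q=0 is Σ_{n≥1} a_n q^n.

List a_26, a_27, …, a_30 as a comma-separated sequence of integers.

4, 4, 6, 2, 8

d|26:{1,2,13,26}  Σf=1+1+1+1=4
q^27  k|27↦f(k): 1:1 3:1 9:1 27:1  a_27=4
[q^28] f(28)=1,f(14)=1,f(7)=1,f(4)=1,f(2)=1,f(1)=1 ⇒ 6
n=29: 1·29 29·1  f→[1+1]=2
n=30: 30·1 15·2 10·3 6·5 5·6 3·10 2·15 1·30  f→[1+1+1+1+1+1+1+1]=8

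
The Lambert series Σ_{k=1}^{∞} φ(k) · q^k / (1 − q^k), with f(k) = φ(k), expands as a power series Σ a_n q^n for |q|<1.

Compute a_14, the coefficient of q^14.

d|14:{1,2,7,14}  Σφ=1+1+6+6=14

a_14 = 14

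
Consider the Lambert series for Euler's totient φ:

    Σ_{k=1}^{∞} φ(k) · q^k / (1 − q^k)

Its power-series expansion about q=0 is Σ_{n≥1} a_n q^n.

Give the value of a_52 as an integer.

d|52:{1,2,4,13,26,52}  Σφ=1+1+2+12+12+24=52

a_52 = 52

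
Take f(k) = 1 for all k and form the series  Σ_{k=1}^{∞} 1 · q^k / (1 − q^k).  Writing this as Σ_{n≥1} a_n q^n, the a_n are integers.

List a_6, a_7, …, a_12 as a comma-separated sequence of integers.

[q^6] f(6)=1,f(3)=1,f(2)=1,f(1)=1 ⇒ 4
[q^7] f(7)=1,f(1)=1 ⇒ 2
q^8  k|8↦f(k): 8:1 4:1 2:1 1:1  a_8=4
q^9  k|9↦f(k): 9:1 3:1 1:1  a_9=3
[q^10] f(10)=1,f(5)=1,f(2)=1,f(1)=1 ⇒ 4
q^11  k|11↦f(k): 1:1 11:1  a_11=2
[q^12] f(1)=1,f(2)=1,f(3)=1,f(4)=1,f(6)=1,f(12)=1 ⇒ 6

4, 2, 4, 3, 4, 2, 6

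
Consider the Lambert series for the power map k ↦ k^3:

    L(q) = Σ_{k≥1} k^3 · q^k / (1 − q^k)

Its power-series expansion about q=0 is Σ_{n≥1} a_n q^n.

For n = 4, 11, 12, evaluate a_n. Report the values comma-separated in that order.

73, 1332, 2044

d|4:{4,2,1}  Σf=64+8+1=73
q^11  k|11↦f(k): 1:1 11:1331  a_11=1332
q^12  k|12↦f(k): 1:1 2:8 3:27 4:64 6:216 12:1728  a_12=2044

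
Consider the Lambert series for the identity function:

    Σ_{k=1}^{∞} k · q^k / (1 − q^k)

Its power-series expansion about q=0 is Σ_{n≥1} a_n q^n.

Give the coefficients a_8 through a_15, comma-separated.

[q^8] f(1)=1,f(2)=2,f(4)=4,f(8)=8 ⇒ 15
n=9: 9·1 3·3 1·9  f→[9+3+1]=13
q^10  k|10↦f(k): 10:10 5:5 2:2 1:1  a_10=18
n=11: 1·11 11·1  f→[1+11]=12
d|12:{12,6,4,3,2,1}  Σf=12+6+4+3+2+1=28
n=13: 13·1 1·13  f→[13+1]=14
n=14: 14·1 7·2 2·7 1·14  f→[14+7+2+1]=24
q^15  k|15↦f(k): 1:1 3:3 5:5 15:15  a_15=24

15, 13, 18, 12, 28, 14, 24, 24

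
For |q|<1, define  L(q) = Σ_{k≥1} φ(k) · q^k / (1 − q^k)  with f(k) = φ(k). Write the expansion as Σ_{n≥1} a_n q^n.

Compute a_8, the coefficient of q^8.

n=8: 8·1 4·2 2·4 1·8  φ→[4+2+1+1]=8

a_8 = 8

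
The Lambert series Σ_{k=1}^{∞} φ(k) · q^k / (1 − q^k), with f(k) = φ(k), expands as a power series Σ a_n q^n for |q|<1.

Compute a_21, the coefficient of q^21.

n=21: 21·1 7·3 3·7 1·21  φ→[12+6+2+1]=21

a_21 = 21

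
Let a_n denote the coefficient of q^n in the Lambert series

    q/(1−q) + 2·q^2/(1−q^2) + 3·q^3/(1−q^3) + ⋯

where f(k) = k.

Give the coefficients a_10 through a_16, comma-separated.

q^10  k|10↦f(k): 10:10 5:5 2:2 1:1  a_10=18
n=11: 11·1 1·11  f→[11+1]=12
d|12:{1,2,3,4,6,12}  Σf=1+2+3+4+6+12=28
n=13: 1·13 13·1  f→[1+13]=14
d|14:{14,7,2,1}  Σf=14+7+2+1=24
n=15: 15·1 5·3 3·5 1·15  f→[15+5+3+1]=24
[q^16] f(16)=16,f(8)=8,f(4)=4,f(2)=2,f(1)=1 ⇒ 31

18, 12, 28, 14, 24, 24, 31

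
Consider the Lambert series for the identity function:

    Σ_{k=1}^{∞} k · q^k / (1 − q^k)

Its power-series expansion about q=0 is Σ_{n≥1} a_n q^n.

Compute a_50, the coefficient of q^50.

a_50 = 93

n=50: 1·50 2·25 5·10 10·5 25·2 50·1  f→[1+2+5+10+25+50]=93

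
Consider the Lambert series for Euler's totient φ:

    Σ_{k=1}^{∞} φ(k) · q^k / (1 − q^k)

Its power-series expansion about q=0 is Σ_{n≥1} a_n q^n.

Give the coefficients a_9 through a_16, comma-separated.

[q^9] φ(1)=1,φ(3)=2,φ(9)=6 ⇒ 9
[q^10] φ(1)=1,φ(2)=1,φ(5)=4,φ(10)=4 ⇒ 10
n=11: 11·1 1·11  φ→[10+1]=11
d|12:{12,6,4,3,2,1}  Σφ=4+2+2+2+1+1=12
[q^13] φ(13)=12,φ(1)=1 ⇒ 13
n=14: 14·1 7·2 2·7 1·14  φ→[6+6+1+1]=14
n=15: 1·15 3·5 5·3 15·1  φ→[1+2+4+8]=15
n=16: 16·1 8·2 4·4 2·8 1·16  φ→[8+4+2+1+1]=16

9, 10, 11, 12, 13, 14, 15, 16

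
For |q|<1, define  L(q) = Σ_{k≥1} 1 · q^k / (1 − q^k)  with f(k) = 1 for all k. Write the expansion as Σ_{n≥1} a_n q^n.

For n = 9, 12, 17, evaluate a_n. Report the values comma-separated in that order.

q^9  k|9↦f(k): 9:1 3:1 1:1  a_9=3
n=12: 1·12 2·6 3·4 4·3 6·2 12·1  f→[1+1+1+1+1+1]=6
n=17: 17·1 1·17  f→[1+1]=2

3, 6, 2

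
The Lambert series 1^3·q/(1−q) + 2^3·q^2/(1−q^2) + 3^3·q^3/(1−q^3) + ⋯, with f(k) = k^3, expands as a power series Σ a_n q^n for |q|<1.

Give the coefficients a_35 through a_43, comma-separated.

n=35: 1·35 5·7 7·5 35·1  f→[1+125+343+42875]=43344
d|36:{1,2,3,4,6,9,12,18,36}  Σf=1+8+27+64+216+729+1728+5832+46656=55261
q^37  k|37↦f(k): 1:1 37:50653  a_37=50654
d|38:{1,2,19,38}  Σf=1+8+6859+54872=61740
n=39: 39·1 13·3 3·13 1·39  f→[59319+2197+27+1]=61544
n=40: 1·40 2·20 4·10 5·8 8·5 10·4 20·2 40·1  f→[1+8+64+125+512+1000+8000+64000]=73710
n=41: 1·41 41·1  f→[1+68921]=68922
q^42  k|42↦f(k): 1:1 2:8 3:27 6:216 7:343 14:2744 21:9261 42:74088  a_42=86688
[q^43] f(43)=79507,f(1)=1 ⇒ 79508

43344, 55261, 50654, 61740, 61544, 73710, 68922, 86688, 79508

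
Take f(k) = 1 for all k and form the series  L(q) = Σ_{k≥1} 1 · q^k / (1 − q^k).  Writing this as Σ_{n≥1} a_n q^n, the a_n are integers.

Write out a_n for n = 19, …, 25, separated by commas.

d|19:{1,19}  Σf=1+1=2
q^20  k|20↦f(k): 1:1 2:1 4:1 5:1 10:1 20:1  a_20=6
q^21  k|21↦f(k): 1:1 3:1 7:1 21:1  a_21=4
n=22: 1·22 2·11 11·2 22·1  f→[1+1+1+1]=4
n=23: 23·1 1·23  f→[1+1]=2
d|24:{24,12,8,6,4,3,2,1}  Σf=1+1+1+1+1+1+1+1=8
d|25:{1,5,25}  Σf=1+1+1=3

2, 6, 4, 4, 2, 8, 3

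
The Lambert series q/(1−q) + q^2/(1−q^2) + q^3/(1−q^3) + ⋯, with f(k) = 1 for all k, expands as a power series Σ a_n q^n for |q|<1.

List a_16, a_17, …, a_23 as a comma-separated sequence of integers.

d|16:{16,8,4,2,1}  Σf=1+1+1+1+1=5
n=17: 1·17 17·1  f→[1+1]=2
[q^18] f(1)=1,f(2)=1,f(3)=1,f(6)=1,f(9)=1,f(18)=1 ⇒ 6
n=19: 1·19 19·1  f→[1+1]=2
q^20  k|20↦f(k): 20:1 10:1 5:1 4:1 2:1 1:1  a_20=6
[q^21] f(1)=1,f(3)=1,f(7)=1,f(21)=1 ⇒ 4
d|22:{1,2,11,22}  Σf=1+1+1+1=4
d|23:{1,23}  Σf=1+1=2

5, 2, 6, 2, 6, 4, 4, 2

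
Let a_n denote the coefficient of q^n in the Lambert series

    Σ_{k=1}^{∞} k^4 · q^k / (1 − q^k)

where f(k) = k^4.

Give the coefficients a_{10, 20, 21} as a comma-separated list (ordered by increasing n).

10642, 170898, 196964

n=10: 10·1 5·2 2·5 1·10  f→[10000+625+16+1]=10642
n=20: 20·1 10·2 5·4 4·5 2·10 1·20  f→[160000+10000+625+256+16+1]=170898
q^21  k|21↦f(k): 21:194481 7:2401 3:81 1:1  a_21=196964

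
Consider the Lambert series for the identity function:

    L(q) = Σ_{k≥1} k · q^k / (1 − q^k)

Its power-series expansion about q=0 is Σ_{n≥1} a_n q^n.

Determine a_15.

[q^15] f(15)=15,f(5)=5,f(3)=3,f(1)=1 ⇒ 24

a_15 = 24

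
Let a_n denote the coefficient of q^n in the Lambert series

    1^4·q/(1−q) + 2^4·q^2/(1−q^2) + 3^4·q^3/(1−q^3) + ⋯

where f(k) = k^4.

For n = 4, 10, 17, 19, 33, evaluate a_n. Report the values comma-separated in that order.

[q^4] f(4)=256,f(2)=16,f(1)=1 ⇒ 273
d|10:{1,2,5,10}  Σf=1+16+625+10000=10642
[q^17] f(17)=83521,f(1)=1 ⇒ 83522
q^19  k|19↦f(k): 1:1 19:130321  a_19=130322
[q^33] f(1)=1,f(3)=81,f(11)=14641,f(33)=1185921 ⇒ 1200644

273, 10642, 83522, 130322, 1200644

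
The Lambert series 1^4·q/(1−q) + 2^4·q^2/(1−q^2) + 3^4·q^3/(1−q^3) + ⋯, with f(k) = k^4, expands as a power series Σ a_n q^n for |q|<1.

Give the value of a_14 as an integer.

a_14 = 40834

d|14:{14,7,2,1}  Σf=38416+2401+16+1=40834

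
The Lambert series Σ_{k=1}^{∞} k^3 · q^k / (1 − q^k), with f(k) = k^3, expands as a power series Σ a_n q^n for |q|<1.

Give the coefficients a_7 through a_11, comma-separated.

q^7  k|7↦f(k): 7:343 1:1  a_7=344
[q^8] f(1)=1,f(2)=8,f(4)=64,f(8)=512 ⇒ 585
d|9:{9,3,1}  Σf=729+27+1=757
q^10  k|10↦f(k): 1:1 2:8 5:125 10:1000  a_10=1134
[q^11] f(11)=1331,f(1)=1 ⇒ 1332

344, 585, 757, 1134, 1332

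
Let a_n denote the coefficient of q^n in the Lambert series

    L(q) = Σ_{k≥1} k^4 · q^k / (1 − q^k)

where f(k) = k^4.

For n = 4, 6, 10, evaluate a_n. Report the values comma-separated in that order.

d|4:{1,2,4}  Σf=1+16+256=273
d|6:{6,3,2,1}  Σf=1296+81+16+1=1394
[q^10] f(1)=1,f(2)=16,f(5)=625,f(10)=10000 ⇒ 10642

273, 1394, 10642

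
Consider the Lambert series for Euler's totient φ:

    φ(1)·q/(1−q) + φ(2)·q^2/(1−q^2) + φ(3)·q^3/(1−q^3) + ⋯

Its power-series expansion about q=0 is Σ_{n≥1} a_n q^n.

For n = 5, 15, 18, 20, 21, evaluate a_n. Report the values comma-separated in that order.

q^5  k|5↦φ(k): 1:1 5:4  a_5=5
d|15:{1,3,5,15}  Σφ=1+2+4+8=15
d|18:{1,2,3,6,9,18}  Σφ=1+1+2+2+6+6=18
n=20: 1·20 2·10 4·5 5·4 10·2 20·1  φ→[1+1+2+4+4+8]=20
[q^21] φ(21)=12,φ(7)=6,φ(3)=2,φ(1)=1 ⇒ 21

5, 15, 18, 20, 21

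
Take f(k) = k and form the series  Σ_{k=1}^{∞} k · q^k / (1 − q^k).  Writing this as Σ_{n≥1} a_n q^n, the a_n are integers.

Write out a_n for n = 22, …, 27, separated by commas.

q^22  k|22↦f(k): 1:1 2:2 11:11 22:22  a_22=36
[q^23] f(23)=23,f(1)=1 ⇒ 24
[q^24] f(1)=1,f(2)=2,f(3)=3,f(4)=4,f(6)=6,f(8)=8,f(12)=12,f(24)=24 ⇒ 60
d|25:{1,5,25}  Σf=1+5+25=31
[q^26] f(1)=1,f(2)=2,f(13)=13,f(26)=26 ⇒ 42
[q^27] f(27)=27,f(9)=9,f(3)=3,f(1)=1 ⇒ 40

36, 24, 60, 31, 42, 40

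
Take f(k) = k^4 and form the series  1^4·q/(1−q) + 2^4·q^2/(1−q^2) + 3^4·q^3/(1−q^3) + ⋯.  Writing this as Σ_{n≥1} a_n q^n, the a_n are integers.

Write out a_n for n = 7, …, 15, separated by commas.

n=7: 1·7 7·1  f→[1+2401]=2402
n=8: 1·8 2·4 4·2 8·1  f→[1+16+256+4096]=4369
d|9:{9,3,1}  Σf=6561+81+1=6643
n=10: 1·10 2·5 5·2 10·1  f→[1+16+625+10000]=10642
d|11:{11,1}  Σf=14641+1=14642
[q^12] f(12)=20736,f(6)=1296,f(4)=256,f(3)=81,f(2)=16,f(1)=1 ⇒ 22386
[q^13] f(13)=28561,f(1)=1 ⇒ 28562
[q^14] f(1)=1,f(2)=16,f(7)=2401,f(14)=38416 ⇒ 40834
d|15:{15,5,3,1}  Σf=50625+625+81+1=51332

2402, 4369, 6643, 10642, 14642, 22386, 28562, 40834, 51332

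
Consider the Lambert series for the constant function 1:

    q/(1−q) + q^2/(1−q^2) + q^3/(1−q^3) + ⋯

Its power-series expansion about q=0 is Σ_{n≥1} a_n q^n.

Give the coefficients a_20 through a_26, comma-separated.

q^20  k|20↦f(k): 1:1 2:1 4:1 5:1 10:1 20:1  a_20=6
q^21  k|21↦f(k): 1:1 3:1 7:1 21:1  a_21=4
q^22  k|22↦f(k): 22:1 11:1 2:1 1:1  a_22=4
d|23:{23,1}  Σf=1+1=2
n=24: 1·24 2·12 3·8 4·6 6·4 8·3 12·2 24·1  f→[1+1+1+1+1+1+1+1]=8
[q^25] f(1)=1,f(5)=1,f(25)=1 ⇒ 3
[q^26] f(1)=1,f(2)=1,f(13)=1,f(26)=1 ⇒ 4

6, 4, 4, 2, 8, 3, 4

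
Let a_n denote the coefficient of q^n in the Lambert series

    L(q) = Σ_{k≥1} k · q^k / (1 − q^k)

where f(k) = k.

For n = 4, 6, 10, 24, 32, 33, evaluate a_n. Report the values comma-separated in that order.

[q^4] f(4)=4,f(2)=2,f(1)=1 ⇒ 7
d|6:{6,3,2,1}  Σf=6+3+2+1=12
q^10  k|10↦f(k): 10:10 5:5 2:2 1:1  a_10=18
d|24:{24,12,8,6,4,3,2,1}  Σf=24+12+8+6+4+3+2+1=60
q^32  k|32↦f(k): 1:1 2:2 4:4 8:8 16:16 32:32  a_32=63
n=33: 1·33 3·11 11·3 33·1  f→[1+3+11+33]=48

7, 12, 18, 60, 63, 48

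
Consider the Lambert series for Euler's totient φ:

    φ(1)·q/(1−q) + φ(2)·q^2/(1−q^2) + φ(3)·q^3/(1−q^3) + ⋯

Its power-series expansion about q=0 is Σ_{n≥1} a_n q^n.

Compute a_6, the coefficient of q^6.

n=6: 6·1 3·2 2·3 1·6  φ→[2+2+1+1]=6

a_6 = 6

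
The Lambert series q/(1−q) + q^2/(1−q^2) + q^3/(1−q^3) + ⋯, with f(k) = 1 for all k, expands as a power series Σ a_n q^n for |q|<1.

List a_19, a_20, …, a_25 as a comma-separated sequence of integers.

n=19: 1·19 19·1  f→[1+1]=2
n=20: 20·1 10·2 5·4 4·5 2·10 1·20  f→[1+1+1+1+1+1]=6
q^21  k|21↦f(k): 1:1 3:1 7:1 21:1  a_21=4
n=22: 22·1 11·2 2·11 1·22  f→[1+1+1+1]=4
n=23: 23·1 1·23  f→[1+1]=2
q^24  k|24↦f(k): 1:1 2:1 3:1 4:1 6:1 8:1 12:1 24:1  a_24=8
d|25:{25,5,1}  Σf=1+1+1=3

2, 6, 4, 4, 2, 8, 3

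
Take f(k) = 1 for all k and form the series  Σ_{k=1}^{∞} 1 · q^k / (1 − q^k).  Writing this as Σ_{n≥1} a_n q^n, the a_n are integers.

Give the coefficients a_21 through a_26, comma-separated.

n=21: 21·1 7·3 3·7 1·21  f→[1+1+1+1]=4
n=22: 1·22 2·11 11·2 22·1  f→[1+1+1+1]=4
d|23:{23,1}  Σf=1+1=2
[q^24] f(24)=1,f(12)=1,f(8)=1,f(6)=1,f(4)=1,f(3)=1,f(2)=1,f(1)=1 ⇒ 8
[q^25] f(25)=1,f(5)=1,f(1)=1 ⇒ 3
[q^26] f(1)=1,f(2)=1,f(13)=1,f(26)=1 ⇒ 4

4, 4, 2, 8, 3, 4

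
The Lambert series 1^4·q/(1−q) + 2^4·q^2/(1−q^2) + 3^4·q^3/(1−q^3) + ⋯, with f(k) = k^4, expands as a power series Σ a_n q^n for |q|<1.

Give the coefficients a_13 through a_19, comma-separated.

28562, 40834, 51332, 69905, 83522, 112931, 130322

[q^13] f(13)=28561,f(1)=1 ⇒ 28562
n=14: 14·1 7·2 2·7 1·14  f→[38416+2401+16+1]=40834
q^15  k|15↦f(k): 15:50625 5:625 3:81 1:1  a_15=51332
d|16:{16,8,4,2,1}  Σf=65536+4096+256+16+1=69905
q^17  k|17↦f(k): 1:1 17:83521  a_17=83522
q^18  k|18↦f(k): 1:1 2:16 3:81 6:1296 9:6561 18:104976  a_18=112931
[q^19] f(19)=130321,f(1)=1 ⇒ 130322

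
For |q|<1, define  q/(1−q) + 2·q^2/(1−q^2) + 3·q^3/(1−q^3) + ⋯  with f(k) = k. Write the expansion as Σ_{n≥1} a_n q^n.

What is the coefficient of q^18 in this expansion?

[q^18] f(1)=1,f(2)=2,f(3)=3,f(6)=6,f(9)=9,f(18)=18 ⇒ 39

a_18 = 39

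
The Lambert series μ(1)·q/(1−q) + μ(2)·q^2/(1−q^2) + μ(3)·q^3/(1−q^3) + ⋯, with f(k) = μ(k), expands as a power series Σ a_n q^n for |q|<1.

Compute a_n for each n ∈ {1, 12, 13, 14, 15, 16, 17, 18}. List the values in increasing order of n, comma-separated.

1, 0, 0, 0, 0, 0, 0, 0

q^1  k|1↦μ(k): 1:1  a_1=1
[q^12] μ(1)=1,μ(2)=-1,μ(3)=-1,μ(4)=0,μ(6)=1,μ(12)=0 ⇒ 0
n=13: 13·1 1·13  μ→[(-1)+1]=0
d|14:{14,7,2,1}  Σμ=1+(-1)+(-1)+1=0
[q^15] μ(15)=1,μ(5)=-1,μ(3)=-1,μ(1)=1 ⇒ 0
q^16  k|16↦μ(k): 1:1 2:-1 4:0 8:0 16:0  a_16=0
q^17  k|17↦μ(k): 1:1 17:-1  a_17=0
q^18  k|18↦μ(k): 1:1 2:-1 3:-1 6:1 9:0 18:0  a_18=0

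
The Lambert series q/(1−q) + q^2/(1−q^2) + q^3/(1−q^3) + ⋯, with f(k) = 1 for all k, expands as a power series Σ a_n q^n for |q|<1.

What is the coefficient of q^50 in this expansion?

a_50 = 6

[q^50] f(1)=1,f(2)=1,f(5)=1,f(10)=1,f(25)=1,f(50)=1 ⇒ 6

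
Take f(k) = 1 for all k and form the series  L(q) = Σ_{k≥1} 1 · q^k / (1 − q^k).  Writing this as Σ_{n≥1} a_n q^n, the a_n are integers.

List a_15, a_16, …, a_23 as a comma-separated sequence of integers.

4, 5, 2, 6, 2, 6, 4, 4, 2

d|15:{1,3,5,15}  Σf=1+1+1+1=4
n=16: 1·16 2·8 4·4 8·2 16·1  f→[1+1+1+1+1]=5
n=17: 1·17 17·1  f→[1+1]=2
[q^18] f(1)=1,f(2)=1,f(3)=1,f(6)=1,f(9)=1,f(18)=1 ⇒ 6
[q^19] f(19)=1,f(1)=1 ⇒ 2
d|20:{1,2,4,5,10,20}  Σf=1+1+1+1+1+1=6
n=21: 21·1 7·3 3·7 1·21  f→[1+1+1+1]=4
q^22  k|22↦f(k): 22:1 11:1 2:1 1:1  a_22=4
d|23:{23,1}  Σf=1+1=2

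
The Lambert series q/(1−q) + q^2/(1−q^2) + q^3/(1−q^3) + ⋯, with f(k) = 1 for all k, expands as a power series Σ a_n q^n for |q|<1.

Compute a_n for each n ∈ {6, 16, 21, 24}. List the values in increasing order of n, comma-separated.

4, 5, 4, 8

n=6: 6·1 3·2 2·3 1·6  f→[1+1+1+1]=4
n=16: 16·1 8·2 4·4 2·8 1·16  f→[1+1+1+1+1]=5
n=21: 21·1 7·3 3·7 1·21  f→[1+1+1+1]=4
q^24  k|24↦f(k): 24:1 12:1 8:1 6:1 4:1 3:1 2:1 1:1  a_24=8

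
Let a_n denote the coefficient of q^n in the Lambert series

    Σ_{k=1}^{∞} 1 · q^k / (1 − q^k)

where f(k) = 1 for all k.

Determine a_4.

a_4 = 3

q^4  k|4↦f(k): 1:1 2:1 4:1  a_4=3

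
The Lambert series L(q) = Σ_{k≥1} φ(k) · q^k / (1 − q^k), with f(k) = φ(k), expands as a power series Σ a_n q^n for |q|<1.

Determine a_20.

[q^20] φ(20)=8,φ(10)=4,φ(5)=4,φ(4)=2,φ(2)=1,φ(1)=1 ⇒ 20

a_20 = 20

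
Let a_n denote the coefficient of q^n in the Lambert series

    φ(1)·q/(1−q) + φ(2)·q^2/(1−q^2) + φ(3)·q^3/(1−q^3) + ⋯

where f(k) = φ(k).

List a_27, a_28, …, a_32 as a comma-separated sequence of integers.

n=27: 1·27 3·9 9·3 27·1  φ→[1+2+6+18]=27
q^28  k|28↦φ(k): 28:12 14:6 7:6 4:2 2:1 1:1  a_28=28
d|29:{29,1}  Σφ=28+1=29
q^30  k|30↦φ(k): 1:1 2:1 3:2 5:4 6:2 10:4 15:8 30:8  a_30=30
q^31  k|31↦φ(k): 1:1 31:30  a_31=31
q^32  k|32↦φ(k): 1:1 2:1 4:2 8:4 16:8 32:16  a_32=32

27, 28, 29, 30, 31, 32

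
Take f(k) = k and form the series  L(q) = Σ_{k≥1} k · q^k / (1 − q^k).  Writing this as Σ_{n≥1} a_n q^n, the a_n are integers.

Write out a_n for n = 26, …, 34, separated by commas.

42, 40, 56, 30, 72, 32, 63, 48, 54

q^26  k|26↦f(k): 1:1 2:2 13:13 26:26  a_26=42
q^27  k|27↦f(k): 27:27 9:9 3:3 1:1  a_27=40
n=28: 1·28 2·14 4·7 7·4 14·2 28·1  f→[1+2+4+7+14+28]=56
d|29:{1,29}  Σf=1+29=30
d|30:{30,15,10,6,5,3,2,1}  Σf=30+15+10+6+5+3+2+1=72
d|31:{31,1}  Σf=31+1=32
n=32: 1·32 2·16 4·8 8·4 16·2 32·1  f→[1+2+4+8+16+32]=63
q^33  k|33↦f(k): 1:1 3:3 11:11 33:33  a_33=48
q^34  k|34↦f(k): 1:1 2:2 17:17 34:34  a_34=54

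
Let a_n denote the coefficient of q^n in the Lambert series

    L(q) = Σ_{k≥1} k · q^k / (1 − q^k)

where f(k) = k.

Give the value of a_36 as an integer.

d|36:{36,18,12,9,6,4,3,2,1}  Σf=36+18+12+9+6+4+3+2+1=91

a_36 = 91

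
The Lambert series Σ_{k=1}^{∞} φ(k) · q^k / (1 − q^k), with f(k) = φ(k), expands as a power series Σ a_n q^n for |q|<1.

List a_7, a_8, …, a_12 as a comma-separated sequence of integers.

q^7  k|7↦φ(k): 1:1 7:6  a_7=7
q^8  k|8↦φ(k): 8:4 4:2 2:1 1:1  a_8=8
[q^9] φ(9)=6,φ(3)=2,φ(1)=1 ⇒ 9
n=10: 1·10 2·5 5·2 10·1  φ→[1+1+4+4]=10
d|11:{1,11}  Σφ=1+10=11
[q^12] φ(1)=1,φ(2)=1,φ(3)=2,φ(4)=2,φ(6)=2,φ(12)=4 ⇒ 12

7, 8, 9, 10, 11, 12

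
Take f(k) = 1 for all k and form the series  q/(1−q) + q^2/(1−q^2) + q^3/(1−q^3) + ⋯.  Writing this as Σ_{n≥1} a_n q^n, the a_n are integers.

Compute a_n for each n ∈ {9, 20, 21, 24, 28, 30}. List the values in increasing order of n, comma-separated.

3, 6, 4, 8, 6, 8

d|9:{1,3,9}  Σf=1+1+1=3
q^20  k|20↦f(k): 1:1 2:1 4:1 5:1 10:1 20:1  a_20=6
q^21  k|21↦f(k): 21:1 7:1 3:1 1:1  a_21=4
d|24:{24,12,8,6,4,3,2,1}  Σf=1+1+1+1+1+1+1+1=8
n=28: 1·28 2·14 4·7 7·4 14·2 28·1  f→[1+1+1+1+1+1]=6
n=30: 1·30 2·15 3·10 5·6 6·5 10·3 15·2 30·1  f→[1+1+1+1+1+1+1+1]=8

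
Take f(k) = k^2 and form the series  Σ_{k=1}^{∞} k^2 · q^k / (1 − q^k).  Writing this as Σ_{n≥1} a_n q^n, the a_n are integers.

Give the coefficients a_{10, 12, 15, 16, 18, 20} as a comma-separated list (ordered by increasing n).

130, 210, 260, 341, 455, 546

q^10  k|10↦f(k): 1:1 2:4 5:25 10:100  a_10=130
d|12:{1,2,3,4,6,12}  Σf=1+4+9+16+36+144=210
n=15: 15·1 5·3 3·5 1·15  f→[225+25+9+1]=260
[q^16] f(1)=1,f(2)=4,f(4)=16,f(8)=64,f(16)=256 ⇒ 341
n=18: 18·1 9·2 6·3 3·6 2·9 1·18  f→[324+81+36+9+4+1]=455
n=20: 20·1 10·2 5·4 4·5 2·10 1·20  f→[400+100+25+16+4+1]=546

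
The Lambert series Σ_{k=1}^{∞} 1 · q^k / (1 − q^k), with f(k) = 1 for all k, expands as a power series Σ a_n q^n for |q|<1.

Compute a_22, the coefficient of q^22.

a_22 = 4

d|22:{1,2,11,22}  Σf=1+1+1+1=4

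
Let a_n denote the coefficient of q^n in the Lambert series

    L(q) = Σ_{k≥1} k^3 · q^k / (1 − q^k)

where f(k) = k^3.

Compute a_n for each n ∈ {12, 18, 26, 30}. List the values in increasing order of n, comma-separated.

2044, 6813, 19782, 31752

n=12: 12·1 6·2 4·3 3·4 2·6 1·12  f→[1728+216+64+27+8+1]=2044
d|18:{1,2,3,6,9,18}  Σf=1+8+27+216+729+5832=6813
[q^26] f(1)=1,f(2)=8,f(13)=2197,f(26)=17576 ⇒ 19782
d|30:{1,2,3,5,6,10,15,30}  Σf=1+8+27+125+216+1000+3375+27000=31752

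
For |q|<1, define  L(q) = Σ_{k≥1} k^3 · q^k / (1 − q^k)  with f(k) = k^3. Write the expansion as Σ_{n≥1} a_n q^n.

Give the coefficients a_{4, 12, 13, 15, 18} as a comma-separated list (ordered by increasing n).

d|4:{1,2,4}  Σf=1+8+64=73
[q^12] f(12)=1728,f(6)=216,f(4)=64,f(3)=27,f(2)=8,f(1)=1 ⇒ 2044
n=13: 1·13 13·1  f→[1+2197]=2198
[q^15] f(1)=1,f(3)=27,f(5)=125,f(15)=3375 ⇒ 3528
q^18  k|18↦f(k): 18:5832 9:729 6:216 3:27 2:8 1:1  a_18=6813

73, 2044, 2198, 3528, 6813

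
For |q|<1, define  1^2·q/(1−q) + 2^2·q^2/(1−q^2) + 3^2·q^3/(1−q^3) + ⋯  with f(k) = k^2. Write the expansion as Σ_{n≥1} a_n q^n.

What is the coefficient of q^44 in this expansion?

[q^44] f(44)=1936,f(22)=484,f(11)=121,f(4)=16,f(2)=4,f(1)=1 ⇒ 2562

a_44 = 2562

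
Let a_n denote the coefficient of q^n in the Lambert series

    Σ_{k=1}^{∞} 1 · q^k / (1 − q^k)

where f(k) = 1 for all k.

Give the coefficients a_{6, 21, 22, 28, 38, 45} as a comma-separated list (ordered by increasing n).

[q^6] f(1)=1,f(2)=1,f(3)=1,f(6)=1 ⇒ 4
d|21:{1,3,7,21}  Σf=1+1+1+1=4
[q^22] f(1)=1,f(2)=1,f(11)=1,f(22)=1 ⇒ 4
q^28  k|28↦f(k): 1:1 2:1 4:1 7:1 14:1 28:1  a_28=6
n=38: 1·38 2·19 19·2 38·1  f→[1+1+1+1]=4
q^45  k|45↦f(k): 45:1 15:1 9:1 5:1 3:1 1:1  a_45=6

4, 4, 4, 6, 4, 6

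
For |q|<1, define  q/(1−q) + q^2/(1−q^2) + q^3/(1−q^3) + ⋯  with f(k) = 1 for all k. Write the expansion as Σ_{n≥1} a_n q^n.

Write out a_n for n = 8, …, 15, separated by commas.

4, 3, 4, 2, 6, 2, 4, 4

q^8  k|8↦f(k): 8:1 4:1 2:1 1:1  a_8=4
n=9: 1·9 3·3 9·1  f→[1+1+1]=3
[q^10] f(1)=1,f(2)=1,f(5)=1,f(10)=1 ⇒ 4
d|11:{1,11}  Σf=1+1=2
n=12: 12·1 6·2 4·3 3·4 2·6 1·12  f→[1+1+1+1+1+1]=6
[q^13] f(1)=1,f(13)=1 ⇒ 2
q^14  k|14↦f(k): 1:1 2:1 7:1 14:1  a_14=4
d|15:{1,3,5,15}  Σf=1+1+1+1=4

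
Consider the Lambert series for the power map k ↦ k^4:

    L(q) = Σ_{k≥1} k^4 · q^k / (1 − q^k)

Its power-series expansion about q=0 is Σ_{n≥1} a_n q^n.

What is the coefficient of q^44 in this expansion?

q^44  k|44↦f(k): 44:3748096 22:234256 11:14641 4:256 2:16 1:1  a_44=3997266

a_44 = 3997266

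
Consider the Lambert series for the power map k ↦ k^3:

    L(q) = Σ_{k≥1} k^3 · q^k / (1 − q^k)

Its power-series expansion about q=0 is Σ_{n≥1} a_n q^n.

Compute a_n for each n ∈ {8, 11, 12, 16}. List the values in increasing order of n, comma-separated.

585, 1332, 2044, 4681

q^8  k|8↦f(k): 1:1 2:8 4:64 8:512  a_8=585
n=11: 11·1 1·11  f→[1331+1]=1332
n=12: 1·12 2·6 3·4 4·3 6·2 12·1  f→[1+8+27+64+216+1728]=2044
q^16  k|16↦f(k): 16:4096 8:512 4:64 2:8 1:1  a_16=4681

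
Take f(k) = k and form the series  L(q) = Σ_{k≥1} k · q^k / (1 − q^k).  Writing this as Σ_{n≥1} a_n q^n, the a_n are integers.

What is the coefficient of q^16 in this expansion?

a_16 = 31

q^16  k|16↦f(k): 1:1 2:2 4:4 8:8 16:16  a_16=31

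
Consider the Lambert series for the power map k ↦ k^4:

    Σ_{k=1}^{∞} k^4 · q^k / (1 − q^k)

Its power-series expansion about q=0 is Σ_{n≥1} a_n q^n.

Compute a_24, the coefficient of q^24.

[q^24] f(1)=1,f(2)=16,f(3)=81,f(4)=256,f(6)=1296,f(8)=4096,f(12)=20736,f(24)=331776 ⇒ 358258

a_24 = 358258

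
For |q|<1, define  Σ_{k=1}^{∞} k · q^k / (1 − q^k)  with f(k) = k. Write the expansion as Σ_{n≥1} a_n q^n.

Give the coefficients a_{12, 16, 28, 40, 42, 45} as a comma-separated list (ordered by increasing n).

d|12:{12,6,4,3,2,1}  Σf=12+6+4+3+2+1=28
[q^16] f(16)=16,f(8)=8,f(4)=4,f(2)=2,f(1)=1 ⇒ 31
[q^28] f(28)=28,f(14)=14,f(7)=7,f(4)=4,f(2)=2,f(1)=1 ⇒ 56
[q^40] f(1)=1,f(2)=2,f(4)=4,f(5)=5,f(8)=8,f(10)=10,f(20)=20,f(40)=40 ⇒ 90
n=42: 42·1 21·2 14·3 7·6 6·7 3·14 2·21 1·42  f→[42+21+14+7+6+3+2+1]=96
[q^45] f(1)=1,f(3)=3,f(5)=5,f(9)=9,f(15)=15,f(45)=45 ⇒ 78

28, 31, 56, 90, 96, 78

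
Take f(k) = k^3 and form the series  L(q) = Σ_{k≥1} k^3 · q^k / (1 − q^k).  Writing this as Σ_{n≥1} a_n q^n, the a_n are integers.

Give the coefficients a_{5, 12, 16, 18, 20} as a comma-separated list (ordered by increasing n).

126, 2044, 4681, 6813, 9198

d|5:{5,1}  Σf=125+1=126
[q^12] f(1)=1,f(2)=8,f(3)=27,f(4)=64,f(6)=216,f(12)=1728 ⇒ 2044
n=16: 1·16 2·8 4·4 8·2 16·1  f→[1+8+64+512+4096]=4681
d|18:{1,2,3,6,9,18}  Σf=1+8+27+216+729+5832=6813
[q^20] f(1)=1,f(2)=8,f(4)=64,f(5)=125,f(10)=1000,f(20)=8000 ⇒ 9198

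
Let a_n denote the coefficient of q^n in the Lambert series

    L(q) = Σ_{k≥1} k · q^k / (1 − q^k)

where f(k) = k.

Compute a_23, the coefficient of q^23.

n=23: 1·23 23·1  f→[1+23]=24

a_23 = 24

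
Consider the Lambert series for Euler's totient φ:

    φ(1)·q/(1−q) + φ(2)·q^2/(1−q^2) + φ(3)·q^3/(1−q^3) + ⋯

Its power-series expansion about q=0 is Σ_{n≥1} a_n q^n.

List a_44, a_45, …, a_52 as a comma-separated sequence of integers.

d|44:{44,22,11,4,2,1}  Σφ=20+10+10+2+1+1=44
n=45: 1·45 3·15 5·9 9·5 15·3 45·1  φ→[1+2+4+6+8+24]=45
q^46  k|46↦φ(k): 46:22 23:22 2:1 1:1  a_46=46
d|47:{47,1}  Σφ=46+1=47
[q^48] φ(1)=1,φ(2)=1,φ(3)=2,φ(4)=2,φ(6)=2,φ(8)=4,φ(12)=4,φ(16)=8,φ(24)=8,φ(48)=16 ⇒ 48
[q^49] φ(49)=42,φ(7)=6,φ(1)=1 ⇒ 49
n=50: 50·1 25·2 10·5 5·10 2·25 1·50  φ→[20+20+4+4+1+1]=50
n=51: 1·51 3·17 17·3 51·1  φ→[1+2+16+32]=51
d|52:{1,2,4,13,26,52}  Σφ=1+1+2+12+12+24=52

44, 45, 46, 47, 48, 49, 50, 51, 52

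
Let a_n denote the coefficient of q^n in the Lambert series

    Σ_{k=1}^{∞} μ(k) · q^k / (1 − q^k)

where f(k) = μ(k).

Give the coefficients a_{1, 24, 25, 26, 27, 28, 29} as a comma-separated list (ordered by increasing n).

n=1: 1·1  μ→[1]=1
[q^24] μ(24)=0,μ(12)=0,μ(8)=0,μ(6)=1,μ(4)=0,μ(3)=-1,μ(2)=-1,μ(1)=1 ⇒ 0
n=25: 1·25 5·5 25·1  μ→[1+(-1)+0]=0
d|26:{26,13,2,1}  Σμ=1+(-1)+(-1)+1=0
n=27: 27·1 9·3 3·9 1·27  μ→[0+0+(-1)+1]=0
[q^28] μ(28)=0,μ(14)=1,μ(7)=-1,μ(4)=0,μ(2)=-1,μ(1)=1 ⇒ 0
[q^29] μ(29)=-1,μ(1)=1 ⇒ 0

1, 0, 0, 0, 0, 0, 0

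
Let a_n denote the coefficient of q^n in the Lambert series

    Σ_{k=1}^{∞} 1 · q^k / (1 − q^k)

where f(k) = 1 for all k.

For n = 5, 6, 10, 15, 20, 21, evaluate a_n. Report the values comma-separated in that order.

2, 4, 4, 4, 6, 4

q^5  k|5↦f(k): 5:1 1:1  a_5=2
[q^6] f(6)=1,f(3)=1,f(2)=1,f(1)=1 ⇒ 4
d|10:{10,5,2,1}  Σf=1+1+1+1=4
q^15  k|15↦f(k): 1:1 3:1 5:1 15:1  a_15=4
d|20:{20,10,5,4,2,1}  Σf=1+1+1+1+1+1=6
d|21:{21,7,3,1}  Σf=1+1+1+1=4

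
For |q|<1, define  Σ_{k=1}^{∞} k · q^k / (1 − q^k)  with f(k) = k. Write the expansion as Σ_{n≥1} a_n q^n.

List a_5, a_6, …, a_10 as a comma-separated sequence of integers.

6, 12, 8, 15, 13, 18

n=5: 1·5 5·1  f→[1+5]=6
[q^6] f(6)=6,f(3)=3,f(2)=2,f(1)=1 ⇒ 12
[q^7] f(1)=1,f(7)=7 ⇒ 8
[q^8] f(1)=1,f(2)=2,f(4)=4,f(8)=8 ⇒ 15
n=9: 1·9 3·3 9·1  f→[1+3+9]=13
n=10: 10·1 5·2 2·5 1·10  f→[10+5+2+1]=18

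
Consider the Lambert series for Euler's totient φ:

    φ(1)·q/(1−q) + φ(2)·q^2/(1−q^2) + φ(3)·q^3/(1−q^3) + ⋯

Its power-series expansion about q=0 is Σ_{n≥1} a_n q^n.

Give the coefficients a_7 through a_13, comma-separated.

q^7  k|7↦φ(k): 1:1 7:6  a_7=7
n=8: 8·1 4·2 2·4 1·8  φ→[4+2+1+1]=8
n=9: 1·9 3·3 9·1  φ→[1+2+6]=9
[q^10] φ(10)=4,φ(5)=4,φ(2)=1,φ(1)=1 ⇒ 10
d|11:{11,1}  Σφ=10+1=11
d|12:{12,6,4,3,2,1}  Σφ=4+2+2+2+1+1=12
q^13  k|13↦φ(k): 13:12 1:1  a_13=13

7, 8, 9, 10, 11, 12, 13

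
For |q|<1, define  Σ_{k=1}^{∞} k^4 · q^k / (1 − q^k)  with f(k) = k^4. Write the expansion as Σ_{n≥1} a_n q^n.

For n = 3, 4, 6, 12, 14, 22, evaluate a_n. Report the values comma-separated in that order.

d|3:{3,1}  Σf=81+1=82
n=4: 1·4 2·2 4·1  f→[1+16+256]=273
d|6:{6,3,2,1}  Σf=1296+81+16+1=1394
q^12  k|12↦f(k): 1:1 2:16 3:81 4:256 6:1296 12:20736  a_12=22386
n=14: 1·14 2·7 7·2 14·1  f→[1+16+2401+38416]=40834
q^22  k|22↦f(k): 1:1 2:16 11:14641 22:234256  a_22=248914

82, 273, 1394, 22386, 40834, 248914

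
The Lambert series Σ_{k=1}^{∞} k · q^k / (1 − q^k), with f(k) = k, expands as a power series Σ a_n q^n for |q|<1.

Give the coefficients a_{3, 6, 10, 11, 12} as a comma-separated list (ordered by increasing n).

d|3:{3,1}  Σf=3+1=4
q^6  k|6↦f(k): 6:6 3:3 2:2 1:1  a_6=12
n=10: 1·10 2·5 5·2 10·1  f→[1+2+5+10]=18
d|11:{1,11}  Σf=1+11=12
q^12  k|12↦f(k): 12:12 6:6 4:4 3:3 2:2 1:1  a_12=28

4, 12, 18, 12, 28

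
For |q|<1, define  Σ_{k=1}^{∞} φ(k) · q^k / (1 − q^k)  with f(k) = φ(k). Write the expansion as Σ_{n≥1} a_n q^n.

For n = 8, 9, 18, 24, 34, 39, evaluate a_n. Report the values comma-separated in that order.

q^8  k|8↦φ(k): 8:4 4:2 2:1 1:1  a_8=8
n=9: 1·9 3·3 9·1  φ→[1+2+6]=9
q^18  k|18↦φ(k): 1:1 2:1 3:2 6:2 9:6 18:6  a_18=18
n=24: 24·1 12·2 8·3 6·4 4·6 3·8 2·12 1·24  φ→[8+4+4+2+2+2+1+1]=24
n=34: 1·34 2·17 17·2 34·1  φ→[1+1+16+16]=34
d|39:{1,3,13,39}  Σφ=1+2+12+24=39

8, 9, 18, 24, 34, 39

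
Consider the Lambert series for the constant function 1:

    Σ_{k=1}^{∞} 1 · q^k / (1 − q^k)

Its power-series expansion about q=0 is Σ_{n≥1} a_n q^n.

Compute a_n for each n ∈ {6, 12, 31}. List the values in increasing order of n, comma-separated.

q^6  k|6↦f(k): 1:1 2:1 3:1 6:1  a_6=4
n=12: 1·12 2·6 3·4 4·3 6·2 12·1  f→[1+1+1+1+1+1]=6
d|31:{31,1}  Σf=1+1=2

4, 6, 2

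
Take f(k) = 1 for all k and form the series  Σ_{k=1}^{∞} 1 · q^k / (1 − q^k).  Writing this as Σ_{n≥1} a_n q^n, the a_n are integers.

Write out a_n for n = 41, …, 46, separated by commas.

2, 8, 2, 6, 6, 4

n=41: 41·1 1·41  f→[1+1]=2
q^42  k|42↦f(k): 1:1 2:1 3:1 6:1 7:1 14:1 21:1 42:1  a_42=8
q^43  k|43↦f(k): 43:1 1:1  a_43=2
n=44: 1·44 2·22 4·11 11·4 22·2 44·1  f→[1+1+1+1+1+1]=6
q^45  k|45↦f(k): 1:1 3:1 5:1 9:1 15:1 45:1  a_45=6
[q^46] f(46)=1,f(23)=1,f(2)=1,f(1)=1 ⇒ 4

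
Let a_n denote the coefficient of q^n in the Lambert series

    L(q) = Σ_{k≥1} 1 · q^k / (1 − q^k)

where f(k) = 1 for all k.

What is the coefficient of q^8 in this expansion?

a_8 = 4

n=8: 8·1 4·2 2·4 1·8  f→[1+1+1+1]=4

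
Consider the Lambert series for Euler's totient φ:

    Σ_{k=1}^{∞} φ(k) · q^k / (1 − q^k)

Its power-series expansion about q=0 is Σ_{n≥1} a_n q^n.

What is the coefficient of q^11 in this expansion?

q^11  k|11↦φ(k): 11:10 1:1  a_11=11

a_11 = 11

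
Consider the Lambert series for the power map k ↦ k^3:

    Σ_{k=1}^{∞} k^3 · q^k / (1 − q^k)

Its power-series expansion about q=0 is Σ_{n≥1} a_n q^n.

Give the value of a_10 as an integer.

[q^10] f(10)=1000,f(5)=125,f(2)=8,f(1)=1 ⇒ 1134

a_10 = 1134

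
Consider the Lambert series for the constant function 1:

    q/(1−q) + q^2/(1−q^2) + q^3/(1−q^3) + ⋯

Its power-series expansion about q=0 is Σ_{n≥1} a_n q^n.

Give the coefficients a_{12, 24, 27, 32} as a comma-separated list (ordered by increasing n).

q^12  k|12↦f(k): 12:1 6:1 4:1 3:1 2:1 1:1  a_12=6
d|24:{1,2,3,4,6,8,12,24}  Σf=1+1+1+1+1+1+1+1=8
[q^27] f(27)=1,f(9)=1,f(3)=1,f(1)=1 ⇒ 4
n=32: 1·32 2·16 4·8 8·4 16·2 32·1  f→[1+1+1+1+1+1]=6

6, 8, 4, 6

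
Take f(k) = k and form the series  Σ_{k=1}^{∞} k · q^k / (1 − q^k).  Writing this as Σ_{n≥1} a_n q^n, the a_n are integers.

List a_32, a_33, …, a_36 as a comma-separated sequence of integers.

63, 48, 54, 48, 91

[q^32] f(1)=1,f(2)=2,f(4)=4,f(8)=8,f(16)=16,f(32)=32 ⇒ 63
[q^33] f(1)=1,f(3)=3,f(11)=11,f(33)=33 ⇒ 48
n=34: 34·1 17·2 2·17 1·34  f→[34+17+2+1]=54
q^35  k|35↦f(k): 35:35 7:7 5:5 1:1  a_35=48
n=36: 36·1 18·2 12·3 9·4 6·6 4·9 3·12 2·18 1·36  f→[36+18+12+9+6+4+3+2+1]=91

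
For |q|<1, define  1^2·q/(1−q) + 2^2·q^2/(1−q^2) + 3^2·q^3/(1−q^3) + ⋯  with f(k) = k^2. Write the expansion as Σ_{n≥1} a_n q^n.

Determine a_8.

q^8  k|8↦f(k): 8:64 4:16 2:4 1:1  a_8=85

a_8 = 85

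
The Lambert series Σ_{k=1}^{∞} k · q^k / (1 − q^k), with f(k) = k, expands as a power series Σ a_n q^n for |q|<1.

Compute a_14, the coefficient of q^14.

[q^14] f(1)=1,f(2)=2,f(7)=7,f(14)=14 ⇒ 24

a_14 = 24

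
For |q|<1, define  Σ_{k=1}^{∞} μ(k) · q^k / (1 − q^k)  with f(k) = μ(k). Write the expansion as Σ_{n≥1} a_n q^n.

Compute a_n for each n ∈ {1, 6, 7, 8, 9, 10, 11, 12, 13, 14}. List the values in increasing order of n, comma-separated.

1, 0, 0, 0, 0, 0, 0, 0, 0, 0

q^1  k|1↦μ(k): 1:1  a_1=1
d|6:{1,2,3,6}  Σμ=1+(-1)+(-1)+1=0
q^7  k|7↦μ(k): 1:1 7:-1  a_7=0
[q^8] μ(8)=0,μ(4)=0,μ(2)=-1,μ(1)=1 ⇒ 0
[q^9] μ(9)=0,μ(3)=-1,μ(1)=1 ⇒ 0
n=10: 10·1 5·2 2·5 1·10  μ→[1+(-1)+(-1)+1]=0
q^11  k|11↦μ(k): 11:-1 1:1  a_11=0
n=12: 1·12 2·6 3·4 4·3 6·2 12·1  μ→[1+(-1)+(-1)+0+1+0]=0
d|13:{13,1}  Σμ=(-1)+1=0
d|14:{1,2,7,14}  Σμ=1+(-1)+(-1)+1=0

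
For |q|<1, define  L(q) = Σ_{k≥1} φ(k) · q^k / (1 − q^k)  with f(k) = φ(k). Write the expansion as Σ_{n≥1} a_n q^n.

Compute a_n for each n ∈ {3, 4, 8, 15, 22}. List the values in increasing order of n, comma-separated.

d|3:{1,3}  Σφ=1+2=3
d|4:{1,2,4}  Σφ=1+1+2=4
n=8: 8·1 4·2 2·4 1·8  φ→[4+2+1+1]=8
q^15  k|15↦φ(k): 15:8 5:4 3:2 1:1  a_15=15
q^22  k|22↦φ(k): 1:1 2:1 11:10 22:10  a_22=22

3, 4, 8, 15, 22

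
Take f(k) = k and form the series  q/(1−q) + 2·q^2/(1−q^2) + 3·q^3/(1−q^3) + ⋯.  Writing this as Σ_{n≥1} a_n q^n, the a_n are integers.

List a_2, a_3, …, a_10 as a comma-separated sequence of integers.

3, 4, 7, 6, 12, 8, 15, 13, 18

[q^2] f(2)=2,f(1)=1 ⇒ 3
d|3:{1,3}  Σf=1+3=4
n=4: 1·4 2·2 4·1  f→[1+2+4]=7
q^5  k|5↦f(k): 1:1 5:5  a_5=6
[q^6] f(1)=1,f(2)=2,f(3)=3,f(6)=6 ⇒ 12
q^7  k|7↦f(k): 7:7 1:1  a_7=8
q^8  k|8↦f(k): 8:8 4:4 2:2 1:1  a_8=15
n=9: 9·1 3·3 1·9  f→[9+3+1]=13
n=10: 10·1 5·2 2·5 1·10  f→[10+5+2+1]=18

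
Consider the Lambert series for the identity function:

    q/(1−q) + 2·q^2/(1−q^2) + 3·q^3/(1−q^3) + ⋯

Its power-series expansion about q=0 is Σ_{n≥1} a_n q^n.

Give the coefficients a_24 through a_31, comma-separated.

n=24: 24·1 12·2 8·3 6·4 4·6 3·8 2·12 1·24  f→[24+12+8+6+4+3+2+1]=60
n=25: 25·1 5·5 1·25  f→[25+5+1]=31
n=26: 26·1 13·2 2·13 1·26  f→[26+13+2+1]=42
d|27:{27,9,3,1}  Σf=27+9+3+1=40
n=28: 1·28 2·14 4·7 7·4 14·2 28·1  f→[1+2+4+7+14+28]=56
d|29:{29,1}  Σf=29+1=30
q^30  k|30↦f(k): 1:1 2:2 3:3 5:5 6:6 10:10 15:15 30:30  a_30=72
q^31  k|31↦f(k): 1:1 31:31  a_31=32

60, 31, 42, 40, 56, 30, 72, 32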